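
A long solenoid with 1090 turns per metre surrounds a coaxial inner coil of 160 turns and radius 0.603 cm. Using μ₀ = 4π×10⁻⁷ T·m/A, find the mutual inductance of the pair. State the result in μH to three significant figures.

M ≈ 25.0 μH

The outer solenoid produces a uniform field B₁ = μ₀n₁I₁ across the inner coil,
so the flux linkage is N₂Φ = N₂B₁A₂ = μ₀n₁N₂A₂·I₁, giving M = μ₀n₁N₂A₂.
A₂ = πr² = π(6.030×10^-3 m)² = 1.142×10^-4 m².
M = (4π×10⁻⁷)(1090)(160)(1.142×10^-4) = 2.503×10^-5 H.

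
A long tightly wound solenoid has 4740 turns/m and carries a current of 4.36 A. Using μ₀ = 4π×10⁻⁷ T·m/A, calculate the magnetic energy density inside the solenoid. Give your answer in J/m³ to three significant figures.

B = μ₀nI = (4π×10⁻⁷)(4.740×10^3)(4.36) = 2.597×10^-2 T.
u = B²/(2μ₀) = (2.597×10^-2)²/(2×4π×10⁻⁷) = 268.4 J/m³.

u ≈ 268 J/m³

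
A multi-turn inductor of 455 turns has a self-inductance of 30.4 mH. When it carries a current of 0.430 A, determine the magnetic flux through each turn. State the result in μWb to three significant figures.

From L = NΦ_B/I, the flux per turn is Φ_B = LI/N.
Φ_B = (3.040×10^-2 H)(0.430 A)/455 = 2.873×10^-5 Wb.

Φ_B ≈ 28.7 μWb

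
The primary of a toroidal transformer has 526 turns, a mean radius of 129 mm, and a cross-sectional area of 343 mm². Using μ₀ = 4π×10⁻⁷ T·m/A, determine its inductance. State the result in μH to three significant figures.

For a thin toroid, L = μ₀N²A/(2πR).
L = (4π×10⁻⁷)(526)²(3.430×10^-4) / (2π×0.129 m) = 1.471×10^-4 H.

L ≈ 147 μH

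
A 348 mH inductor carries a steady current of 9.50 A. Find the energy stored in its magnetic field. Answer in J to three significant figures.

U ≈ 15.7 J

Stored magnetic energy: U = ½LI².
U = ½(0.348 H)(9.50 A)² = 15.7 J.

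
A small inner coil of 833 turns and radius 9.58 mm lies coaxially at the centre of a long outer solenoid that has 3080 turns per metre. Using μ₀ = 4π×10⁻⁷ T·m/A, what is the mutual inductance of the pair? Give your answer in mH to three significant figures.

The outer solenoid produces a uniform field B₁ = μ₀n₁I₁ across the inner coil,
so the flux linkage is N₂Φ = N₂B₁A₂ = μ₀n₁N₂A₂·I₁, giving M = μ₀n₁N₂A₂.
A₂ = πr² = π(9.580×10^-3 m)² = 2.883×10^-4 m².
M = (4π×10⁻⁷)(3080)(833)(2.883×10^-4) = 9.296×10^-4 H.

M ≈ 0.930 mH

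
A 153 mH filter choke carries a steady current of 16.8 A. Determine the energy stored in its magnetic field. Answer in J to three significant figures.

Stored magnetic energy: U = ½LI².
U = ½(0.153 H)(16.8 A)² = 21.59 J.

U ≈ 21.6 J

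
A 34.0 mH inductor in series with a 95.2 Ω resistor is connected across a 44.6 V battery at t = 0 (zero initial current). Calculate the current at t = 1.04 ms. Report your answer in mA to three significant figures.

τ = L/R = 3.400×10^-2/95.2 = 3.571×10^-4 s; final current I_∞ = ε/R = 44.6/95.2 = 0.46849 A.
I(t) = I_∞(1 − e^(−t/τ)) with t/τ = 2.912.
I = (0.46849)(1 − e^(−2.912)) = 0.443 A.

I ≈ 443 mA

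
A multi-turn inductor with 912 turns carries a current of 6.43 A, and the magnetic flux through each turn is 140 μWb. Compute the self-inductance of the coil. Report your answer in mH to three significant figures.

L ≈ 19.9 mH

Self-inductance is defined by L = NΦ_B/I (flux linkage over current).
L = (912)(1.400×10^-4 Wb)/(6.43 A) = 1.986×10^-2 H.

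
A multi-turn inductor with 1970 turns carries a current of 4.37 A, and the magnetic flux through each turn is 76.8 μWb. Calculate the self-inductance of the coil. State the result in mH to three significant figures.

Self-inductance is defined by L = NΦ_B/I (flux linkage over current).
L = (1970)(7.680×10^-5 Wb)/(4.37 A) = 3.462×10^-2 H.

L ≈ 34.6 mH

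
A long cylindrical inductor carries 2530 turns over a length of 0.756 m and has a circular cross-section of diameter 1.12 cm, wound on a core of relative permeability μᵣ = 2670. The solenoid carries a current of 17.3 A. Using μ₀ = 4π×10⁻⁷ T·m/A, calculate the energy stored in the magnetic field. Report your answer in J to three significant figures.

U ≈ 419 J

A = π(d/2)² = π(5.600×10^-3 m)² = 9.852×10^-5 m².
L = μ₀μᵣN²A/ℓ = (4π×10⁻⁷)(2670)(2530)²(9.852×10^-5)/(0.756) = 2.799 H.
U = ½LI² = ½(2.799)(17.3)² = 418.8 J.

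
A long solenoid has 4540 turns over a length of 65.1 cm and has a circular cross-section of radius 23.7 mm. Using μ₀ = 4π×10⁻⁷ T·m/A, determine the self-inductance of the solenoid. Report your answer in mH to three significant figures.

L ≈ 70.2 mH

A = πr² = π(2.370×10^-2 m)² = 1.7646×10^-3 m².
For a long solenoid, L = μ₀N²A/ℓ.
L = (4π×10⁻⁷)(4540)²(1.7646×10^-3)/(0.651 m) = 7.021×10^-2 H.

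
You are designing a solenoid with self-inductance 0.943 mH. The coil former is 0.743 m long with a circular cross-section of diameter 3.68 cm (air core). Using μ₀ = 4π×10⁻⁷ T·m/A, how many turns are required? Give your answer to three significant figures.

N ≈ 724 turns

A = π(d/2)² = π(1.840×10^-2 m)² = 1.064×10^-3 m².
From L = μ₀N²A/ℓ, N = √(Lℓ / (μ₀A)).
N = √[(9.430×10^-4)(0.743) / ((4π×10⁻⁷)×1.064×10^-3)] = √(5.242×10^5) ≈ 724.0.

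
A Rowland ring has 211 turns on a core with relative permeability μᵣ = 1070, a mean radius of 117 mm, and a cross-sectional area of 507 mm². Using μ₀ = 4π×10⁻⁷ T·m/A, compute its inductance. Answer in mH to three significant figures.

For a thin toroid, L = μ₀μᵣN²A/(2πR).
L = (4π×10⁻⁷)(1070)(211)²(5.070×10^-4) / (2π×0.117 m) = 4.129×10^-2 H.

L ≈ 41.3 mH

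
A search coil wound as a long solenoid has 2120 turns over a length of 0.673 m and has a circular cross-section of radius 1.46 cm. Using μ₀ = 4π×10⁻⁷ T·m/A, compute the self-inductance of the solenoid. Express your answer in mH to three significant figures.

A = πr² = π(1.460×10^-2 m)² = 6.697×10^-4 m².
For a long solenoid, L = μ₀N²A/ℓ.
L = (4π×10⁻⁷)(2120)²(6.697×10^-4)/(0.673 m) = 5.620×10^-3 H.

L ≈ 5.62 mH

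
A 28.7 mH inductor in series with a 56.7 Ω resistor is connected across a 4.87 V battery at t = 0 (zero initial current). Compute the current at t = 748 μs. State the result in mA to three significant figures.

τ = L/R = 2.870×10^-2/56.7 = 5.062×10^-4 s; final current I_∞ = ε/R = 4.87/56.7 = 8.589×10^-2 A.
I(t) = I_∞(1 − e^(−t/τ)) with t/τ = 1.478.
I = (8.589×10^-2)(1 − e^(−1.478)) = 6.629×10^-2 A.

I ≈ 66.3 mA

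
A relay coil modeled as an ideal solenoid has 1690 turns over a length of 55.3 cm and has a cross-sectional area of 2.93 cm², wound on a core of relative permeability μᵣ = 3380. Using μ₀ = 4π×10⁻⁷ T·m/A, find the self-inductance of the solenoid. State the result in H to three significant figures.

A = 2.93 cm² = 2.930×10^-4 m².
For a long solenoid, L = μ₀μᵣN²A/ℓ.
L = (4π×10⁻⁷)(3380)(1690)²(2.930×10^-4)/(0.553 m) = 6.428 H.

L ≈ 6.43 H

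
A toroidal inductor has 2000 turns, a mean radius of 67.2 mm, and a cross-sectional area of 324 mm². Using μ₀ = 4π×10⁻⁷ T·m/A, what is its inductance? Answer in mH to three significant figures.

L ≈ 3.86 mH

For a thin toroid, L = μ₀N²A/(2πR).
L = (4π×10⁻⁷)(2000)²(3.240×10^-4) / (2π×6.720×10^-2 m) = 3.857×10^-3 H.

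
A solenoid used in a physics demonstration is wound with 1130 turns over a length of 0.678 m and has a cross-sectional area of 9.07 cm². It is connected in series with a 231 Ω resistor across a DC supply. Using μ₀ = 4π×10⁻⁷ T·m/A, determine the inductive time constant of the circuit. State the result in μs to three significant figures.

A = 9.07 cm² = 9.070×10^-4 m².
L = μ₀N²A/ℓ = (4π×10⁻⁷)(1130)²(9.070×10^-4)/(0.678) = 2.147×10^-3 H.
τ = L/R = (2.147×10^-3)/(231) = 9.292×10^-6 s.

τ ≈ 9.29 μs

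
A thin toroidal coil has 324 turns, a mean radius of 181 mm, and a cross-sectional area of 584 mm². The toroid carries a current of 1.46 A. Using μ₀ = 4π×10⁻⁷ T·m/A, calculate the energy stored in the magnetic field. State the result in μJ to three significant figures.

U ≈ 72.2 μJ

L = μ₀N²A/(2πR) = (4π×10⁻⁷)(324)²(5.840×10^-4)/(2π×0.181) = 6.774×10^-5 H.
U = ½LI² = ½(6.774×10^-5)(1.46)² = 7.220×10^-5 J.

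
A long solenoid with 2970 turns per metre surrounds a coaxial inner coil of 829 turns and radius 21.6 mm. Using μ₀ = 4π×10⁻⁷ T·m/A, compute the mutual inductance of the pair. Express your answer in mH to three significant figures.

M ≈ 4.54 mH

The outer solenoid produces a uniform field B₁ = μ₀n₁I₁ across the inner coil,
so the flux linkage is N₂Φ = N₂B₁A₂ = μ₀n₁N₂A₂·I₁, giving M = μ₀n₁N₂A₂.
A₂ = πr² = π(2.160×10^-2 m)² = 1.466×10^-3 m².
M = (4π×10⁻⁷)(2970)(829)(1.466×10^-3) = 4.535×10^-3 H.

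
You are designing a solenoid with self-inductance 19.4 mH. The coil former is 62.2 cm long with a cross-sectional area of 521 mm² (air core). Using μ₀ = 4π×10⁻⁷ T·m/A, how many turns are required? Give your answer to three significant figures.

N ≈ 4290 turns

A = 521 mm² = 5.210×10^-4 m².
From L = μ₀N²A/ℓ, N = √(Lℓ / (μ₀A)).
N = √[(1.940×10^-2)(0.622) / ((4π×10⁻⁷)×5.210×10^-4)] = √(1.843×10^7) ≈ 4293.1.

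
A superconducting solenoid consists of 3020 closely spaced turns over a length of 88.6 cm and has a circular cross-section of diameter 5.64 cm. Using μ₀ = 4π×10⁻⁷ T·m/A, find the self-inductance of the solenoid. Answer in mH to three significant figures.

L ≈ 32.3 mH

A = π(d/2)² = π(2.820×10^-2 m)² = 2.498×10^-3 m².
For a long solenoid, L = μ₀N²A/ℓ.
L = (4π×10⁻⁷)(3020)²(2.498×10^-3)/(0.886 m) = 3.232×10^-2 H.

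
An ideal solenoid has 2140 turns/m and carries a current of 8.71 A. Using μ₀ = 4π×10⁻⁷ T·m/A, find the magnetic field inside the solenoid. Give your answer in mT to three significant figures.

B ≈ 23.4 mT

Inside a long solenoid, B = μ₀nI.
B = (4π×10⁻⁷)(2.140×10^3 m⁻¹)(8.71 A) = 2.342×10^-2 T.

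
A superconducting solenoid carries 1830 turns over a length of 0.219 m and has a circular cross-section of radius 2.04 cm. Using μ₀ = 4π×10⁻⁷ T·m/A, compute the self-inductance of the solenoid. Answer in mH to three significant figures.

A = πr² = π(2.040×10^-2 m)² = 1.307×10^-3 m².
For a long solenoid, L = μ₀N²A/ℓ.
L = (4π×10⁻⁷)(1830)²(1.307×10^-3)/(0.219 m) = 2.512×10^-2 H.

L ≈ 25.1 mH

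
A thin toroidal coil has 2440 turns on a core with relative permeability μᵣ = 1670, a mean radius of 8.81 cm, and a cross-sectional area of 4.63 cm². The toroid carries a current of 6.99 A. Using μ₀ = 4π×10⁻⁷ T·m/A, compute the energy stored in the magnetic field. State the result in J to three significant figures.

U ≈ 255 J

L = μ₀μᵣN²A/(2πR) = (4π×10⁻⁷)(1670)(2440)²(4.630×10^-4)/(2π×8.810×10^-2) = 10.45 H.
U = ½LI² = ½(10.45)(6.99)² = 255.3 J.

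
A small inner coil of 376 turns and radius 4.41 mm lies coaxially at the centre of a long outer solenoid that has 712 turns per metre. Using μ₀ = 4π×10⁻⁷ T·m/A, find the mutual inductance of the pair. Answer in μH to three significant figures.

M ≈ 20.6 μH

The outer solenoid produces a uniform field B₁ = μ₀n₁I₁ across the inner coil,
so the flux linkage is N₂Φ = N₂B₁A₂ = μ₀n₁N₂A₂·I₁, giving M = μ₀n₁N₂A₂.
A₂ = πr² = π(4.410×10^-3 m)² = 6.110×10^-5 m².
M = (4π×10⁻⁷)(712)(376)(6.110×10^-5) = 2.055×10^-5 H.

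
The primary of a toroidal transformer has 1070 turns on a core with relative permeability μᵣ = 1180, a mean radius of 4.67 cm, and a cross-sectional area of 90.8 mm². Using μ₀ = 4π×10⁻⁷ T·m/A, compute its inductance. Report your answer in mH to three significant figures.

For a thin toroid, L = μ₀μᵣN²A/(2πR).
L = (4π×10⁻⁷)(1180)(1070)²(9.080×10^-5) / (2π×4.670×10^-2 m) = 0.5253 H.

L ≈ 525 mH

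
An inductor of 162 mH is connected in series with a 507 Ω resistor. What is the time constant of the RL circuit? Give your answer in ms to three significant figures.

τ ≈ 0.320 ms

τ = L/R = (0.162 H)/(507 Ω) = 3.195×10^-4 s.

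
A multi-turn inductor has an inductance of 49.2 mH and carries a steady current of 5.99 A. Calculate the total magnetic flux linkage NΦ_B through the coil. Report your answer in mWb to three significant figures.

From L = NΦ_B/I, the flux linkage is NΦ_B = LI.
NΦ_B = (4.920×10^-2 H)(5.99 A) = 0.2947 Wb.

NΦ_B ≈ 295 mWb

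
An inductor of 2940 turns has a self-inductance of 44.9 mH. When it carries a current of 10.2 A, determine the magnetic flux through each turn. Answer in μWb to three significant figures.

From L = NΦ_B/I, the flux per turn is Φ_B = LI/N.
Φ_B = (4.490×10^-2 H)(10.2 A)/2940 = 1.558×10^-4 Wb.

Φ_B ≈ 156 μWb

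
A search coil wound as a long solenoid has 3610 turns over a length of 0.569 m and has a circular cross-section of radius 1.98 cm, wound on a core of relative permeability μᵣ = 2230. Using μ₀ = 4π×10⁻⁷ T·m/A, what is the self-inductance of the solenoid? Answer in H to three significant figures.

A = πr² = π(1.980×10^-2 m)² = 1.232×10^-3 m².
For a long solenoid, L = μ₀μᵣN²A/ℓ.
L = (4π×10⁻⁷)(2230)(3610)²(1.232×10^-3)/(0.569 m) = 79.049 H.

L ≈ 79.0 H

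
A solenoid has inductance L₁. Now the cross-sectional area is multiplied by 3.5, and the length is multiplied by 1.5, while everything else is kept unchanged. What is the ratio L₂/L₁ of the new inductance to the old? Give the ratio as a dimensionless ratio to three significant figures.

For a solenoid, L ∝ μᵣN²A/ℓ.
L₂/L₁ = (3.5) × (1.5)^-1 = 2.33.

L₂/L₁ = 2.33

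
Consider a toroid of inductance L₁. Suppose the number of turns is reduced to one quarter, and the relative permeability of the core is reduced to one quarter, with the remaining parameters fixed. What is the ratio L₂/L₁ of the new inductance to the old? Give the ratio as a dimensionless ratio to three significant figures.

For a toroid, L ∝ μᵣN²A/R.
L₂/L₁ = (0.25)^2 × (0.25) = 0.0156.

L₂/L₁ = 0.0156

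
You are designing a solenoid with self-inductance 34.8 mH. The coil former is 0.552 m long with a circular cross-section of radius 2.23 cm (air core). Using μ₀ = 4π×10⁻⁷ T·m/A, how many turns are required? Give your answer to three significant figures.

A = πr² = π(2.230×10^-2 m)² = 1.562×10^-3 m².
From L = μ₀N²A/ℓ, N = √(Lℓ / (μ₀A)).
N = √[(3.480×10^-2)(0.552) / ((4π×10⁻⁷)×1.562×10^-3)] = √(9.7847×10^6) ≈ 3128.1.

N ≈ 3130 turns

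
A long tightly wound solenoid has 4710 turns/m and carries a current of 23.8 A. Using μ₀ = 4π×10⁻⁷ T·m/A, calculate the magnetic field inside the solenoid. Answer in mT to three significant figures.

Inside a long solenoid, B = μ₀nI.
B = (4π×10⁻⁷)(4.710×10^3 m⁻¹)(23.8 A) = 0.1409 T.

B ≈ 141 mT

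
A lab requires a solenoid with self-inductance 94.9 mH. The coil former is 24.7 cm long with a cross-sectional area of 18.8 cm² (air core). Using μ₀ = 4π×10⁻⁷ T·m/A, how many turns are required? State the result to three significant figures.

N ≈ 3150 turns

A = 18.8 cm² = 1.880×10^-3 m².
From L = μ₀N²A/ℓ, N = √(Lℓ / (μ₀A)).
N = √[(9.490×10^-2)(0.247) / ((4π×10⁻⁷)×1.880×10^-3)] = √(9.922×10^6) ≈ 3149.9.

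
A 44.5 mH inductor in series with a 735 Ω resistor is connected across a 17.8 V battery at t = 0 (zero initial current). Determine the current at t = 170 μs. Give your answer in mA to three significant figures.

τ = L/R = 4.450×10^-2/735 = 6.054×10^-5 s; final current I_∞ = ε/R = 17.8/735 = 2.422×10^-2 A.
I(t) = I_∞(1 − e^(−t/τ)) with t/τ = 2.808.
I = (2.422×10^-2)(1 − e^(−2.808)) = 2.276×10^-2 A.

I ≈ 22.8 mA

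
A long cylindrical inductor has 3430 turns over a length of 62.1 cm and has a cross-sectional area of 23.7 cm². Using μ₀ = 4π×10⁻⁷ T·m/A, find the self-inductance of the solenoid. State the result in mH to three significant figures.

A = 23.7 cm² = 2.370×10^-3 m².
For a long solenoid, L = μ₀N²A/ℓ.
L = (4π×10⁻⁷)(3430)²(2.370×10^-3)/(0.621 m) = 5.642×10^-2 H.

L ≈ 56.4 mH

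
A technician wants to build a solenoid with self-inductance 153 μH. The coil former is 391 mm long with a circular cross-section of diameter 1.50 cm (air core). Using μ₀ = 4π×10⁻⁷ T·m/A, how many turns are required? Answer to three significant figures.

A = π(d/2)² = π(7.500×10^-3 m)² = 1.767×10^-4 m².
From L = μ₀N²A/ℓ, N = √(Lℓ / (μ₀A)).
N = √[(1.530×10^-4)(0.391) / ((4π×10⁻⁷)×1.767×10^-4)] = √(2.694×10^5) ≈ 519.0.

N ≈ 519 turns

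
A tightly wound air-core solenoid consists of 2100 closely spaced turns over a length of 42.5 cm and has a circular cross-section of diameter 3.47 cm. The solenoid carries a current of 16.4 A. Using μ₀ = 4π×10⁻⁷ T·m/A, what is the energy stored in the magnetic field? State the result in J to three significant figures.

A = π(d/2)² = π(1.735×10^-2 m)² = 9.457×10^-4 m².
L = μ₀N²A/ℓ = (4π×10⁻⁷)(2100)²(9.457×10^-4)/(0.425) = 1.233×10^-2 H.
U = ½LI² = ½(1.233×10^-2)(16.4)² = 1.658 J.

U ≈ 1.66 J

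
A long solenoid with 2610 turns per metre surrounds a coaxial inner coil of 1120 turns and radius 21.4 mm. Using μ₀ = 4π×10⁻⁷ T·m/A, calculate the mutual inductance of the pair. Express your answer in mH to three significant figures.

M ≈ 5.29 mH

The outer solenoid produces a uniform field B₁ = μ₀n₁I₁ across the inner coil,
so the flux linkage is N₂Φ = N₂B₁A₂ = μ₀n₁N₂A₂·I₁, giving M = μ₀n₁N₂A₂.
A₂ = πr² = π(2.140×10^-2 m)² = 1.439×10^-3 m².
M = (4π×10⁻⁷)(2610)(1120)(1.439×10^-3) = 5.285×10^-3 H.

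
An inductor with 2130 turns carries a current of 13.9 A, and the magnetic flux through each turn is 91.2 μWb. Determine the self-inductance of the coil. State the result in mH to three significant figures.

Self-inductance is defined by L = NΦ_B/I (flux linkage over current).
L = (2130)(9.120×10^-5 Wb)/(13.9 A) = 1.398×10^-2 H.

L ≈ 14.0 mH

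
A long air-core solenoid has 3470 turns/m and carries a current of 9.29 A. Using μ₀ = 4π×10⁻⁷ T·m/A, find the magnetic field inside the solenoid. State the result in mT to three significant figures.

B ≈ 40.5 mT

Inside a long solenoid, B = μ₀nI.
B = (4π×10⁻⁷)(3.470×10^3 m⁻¹)(9.29 A) = 4.051×10^-2 T.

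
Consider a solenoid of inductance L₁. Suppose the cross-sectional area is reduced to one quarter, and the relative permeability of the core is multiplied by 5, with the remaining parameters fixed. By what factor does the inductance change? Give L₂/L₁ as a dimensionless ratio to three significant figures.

For a solenoid, L ∝ μᵣN²A/ℓ.
L₂/L₁ = (0.25) × (5) = 1.25.

L₂/L₁ = 1.25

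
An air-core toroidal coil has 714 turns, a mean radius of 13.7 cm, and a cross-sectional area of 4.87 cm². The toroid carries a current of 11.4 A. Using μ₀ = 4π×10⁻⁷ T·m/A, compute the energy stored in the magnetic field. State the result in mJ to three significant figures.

L = μ₀N²A/(2πR) = (4π×10⁻⁷)(714)²(4.870×10^-4)/(2π×0.137) = 3.624×10^-4 H.
U = ½LI² = ½(3.624×10^-4)(11.4)² = 2.355×10^-2 J.

U ≈ 23.6 mJ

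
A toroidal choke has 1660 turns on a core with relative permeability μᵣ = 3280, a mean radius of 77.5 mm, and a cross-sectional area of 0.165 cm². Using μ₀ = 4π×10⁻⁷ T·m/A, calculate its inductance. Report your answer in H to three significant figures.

L ≈ 0.385 H

For a thin toroid, L = μ₀μᵣN²A/(2πR).
L = (4π×10⁻⁷)(3280)(1660)²(1.650×10^-5) / (2π×7.750×10^-2 m) = 0.3849 H.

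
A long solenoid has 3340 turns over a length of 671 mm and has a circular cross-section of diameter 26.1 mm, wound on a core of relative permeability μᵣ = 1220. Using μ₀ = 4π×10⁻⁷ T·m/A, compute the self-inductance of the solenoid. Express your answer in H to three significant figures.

A = π(d/2)² = π(1.305×10^-2 m)² = 5.350×10^-4 m².
For a long solenoid, L = μ₀μᵣN²A/ℓ.
L = (4π×10⁻⁷)(1220)(3340)²(5.350×10^-4)/(0.671 m) = 13.64 H.

L ≈ 13.6 H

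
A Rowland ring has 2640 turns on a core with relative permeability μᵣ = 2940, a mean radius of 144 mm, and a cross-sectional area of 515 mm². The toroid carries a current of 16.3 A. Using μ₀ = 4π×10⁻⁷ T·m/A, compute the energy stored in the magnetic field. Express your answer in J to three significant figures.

U ≈ 1950 J

L = μ₀μᵣN²A/(2πR) = (4π×10⁻⁷)(2940)(2640)²(5.150×10^-4)/(2π×0.144) = 14.66 H.
U = ½LI² = ½(14.66)(16.3)² = 1.947×10^3 J.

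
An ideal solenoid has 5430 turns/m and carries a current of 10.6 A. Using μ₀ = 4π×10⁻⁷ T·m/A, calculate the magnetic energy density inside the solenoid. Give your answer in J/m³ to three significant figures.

u ≈ 2080 J/m³

B = μ₀nI = (4π×10⁻⁷)(5.430×10^3)(10.6) = 7.233×10^-2 T.
u = B²/(2μ₀) = (7.233×10^-2)²/(2×4π×10⁻⁷) = 2.082×10^3 J/m³.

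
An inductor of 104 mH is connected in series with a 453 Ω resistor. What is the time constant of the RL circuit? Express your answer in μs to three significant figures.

τ ≈ 230 μs

τ = L/R = (0.104 H)/(453 Ω) = 2.296×10^-4 s.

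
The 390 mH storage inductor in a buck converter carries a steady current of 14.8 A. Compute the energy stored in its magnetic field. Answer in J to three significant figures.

Stored magnetic energy: U = ½LI².
U = ½(0.39 H)(14.8 A)² = 42.71 J.

U ≈ 42.7 J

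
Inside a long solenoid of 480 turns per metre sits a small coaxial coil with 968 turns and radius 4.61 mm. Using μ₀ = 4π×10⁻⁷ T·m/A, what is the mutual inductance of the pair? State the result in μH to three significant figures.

M ≈ 39.0 μH

The outer solenoid produces a uniform field B₁ = μ₀n₁I₁ across the inner coil,
so the flux linkage is N₂Φ = N₂B₁A₂ = μ₀n₁N₂A₂·I₁, giving M = μ₀n₁N₂A₂.
A₂ = πr² = π(4.610×10^-3 m)² = 6.677×10^-5 m².
M = (4π×10⁻⁷)(480)(968)(6.677×10^-5) = 3.898×10^-5 H.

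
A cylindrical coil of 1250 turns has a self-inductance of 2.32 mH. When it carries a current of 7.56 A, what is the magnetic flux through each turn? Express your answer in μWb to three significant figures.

Φ_B ≈ 14.0 μWb

From L = NΦ_B/I, the flux per turn is Φ_B = LI/N.
Φ_B = (2.320×10^-3 H)(7.56 A)/1250 = 1.403×10^-5 Wb.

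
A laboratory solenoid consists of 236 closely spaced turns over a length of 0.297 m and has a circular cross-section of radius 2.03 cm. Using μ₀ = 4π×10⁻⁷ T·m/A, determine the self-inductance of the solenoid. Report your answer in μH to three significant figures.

A = πr² = π(2.030×10^-2 m)² = 1.2946×10^-3 m².
For a long solenoid, L = μ₀N²A/ℓ.
L = (4π×10⁻⁷)(236)²(1.2946×10^-3)/(0.297 m) = 3.051×10^-4 H.

L ≈ 305 μH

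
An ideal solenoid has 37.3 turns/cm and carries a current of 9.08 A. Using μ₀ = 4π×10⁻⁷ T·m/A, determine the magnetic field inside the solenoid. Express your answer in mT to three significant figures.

B ≈ 42.6 mT

Inside a long solenoid, B = μ₀nI.
B = (4π×10⁻⁷)(3.730×10^3 m⁻¹)(9.08 A) = 4.256×10^-2 T.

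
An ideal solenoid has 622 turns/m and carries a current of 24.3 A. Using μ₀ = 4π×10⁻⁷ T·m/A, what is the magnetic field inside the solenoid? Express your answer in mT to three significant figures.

Inside a long solenoid, B = μ₀nI.
B = (4π×10⁻⁷)(622 m⁻¹)(24.3 A) = 1.899×10^-2 T.

B ≈ 19.0 mT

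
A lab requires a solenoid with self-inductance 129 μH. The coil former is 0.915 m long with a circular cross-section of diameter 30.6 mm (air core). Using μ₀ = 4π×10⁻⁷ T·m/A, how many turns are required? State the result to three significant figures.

A = π(d/2)² = π(1.530×10^-2 m)² = 7.354×10^-4 m².
From L = μ₀N²A/ℓ, N = √(Lℓ / (μ₀A)).
N = √[(1.290×10^-4)(0.915) / ((4π×10⁻⁷)×7.354×10^-4)] = √(1.277×10^5) ≈ 357.4.

N ≈ 357 turns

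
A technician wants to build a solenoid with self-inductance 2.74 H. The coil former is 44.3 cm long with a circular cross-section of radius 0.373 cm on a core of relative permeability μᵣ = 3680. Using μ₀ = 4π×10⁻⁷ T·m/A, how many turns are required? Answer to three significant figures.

N ≈ 2450 turns

A = πr² = π(3.730×10^-3 m)² = 4.371×10^-5 m².
From L = μ₀μᵣN²A/ℓ, N = √(Lℓ / (μ₀μᵣA)).
N = √[(2.74)(0.443) / ((4π×10⁻⁷)(3680)×4.371×10^-5)] = √(6.005×10^6) ≈ 2450.6.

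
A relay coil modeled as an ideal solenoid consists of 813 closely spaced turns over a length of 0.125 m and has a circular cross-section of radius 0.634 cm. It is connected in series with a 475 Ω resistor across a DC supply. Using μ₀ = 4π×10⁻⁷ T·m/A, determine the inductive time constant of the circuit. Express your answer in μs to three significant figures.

A = πr² = π(6.340×10^-3 m)² = 1.263×10^-4 m².
L = μ₀N²A/ℓ = (4π×10⁻⁷)(813)²(1.263×10^-4)/(0.125) = 8.391×10^-4 H.
τ = L/R = (8.391×10^-4)/(475) = 1.767×10^-6 s.

τ ≈ 1.77 μs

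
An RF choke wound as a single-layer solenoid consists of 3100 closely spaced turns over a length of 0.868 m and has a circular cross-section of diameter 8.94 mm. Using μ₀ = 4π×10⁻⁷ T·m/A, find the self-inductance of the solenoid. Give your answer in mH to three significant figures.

L ≈ 0.873 mH

A = π(d/2)² = π(4.470×10^-3 m)² = 6.277×10^-5 m².
For a long solenoid, L = μ₀N²A/ℓ.
L = (4π×10⁻⁷)(3100)²(6.277×10^-5)/(0.868 m) = 8.733×10^-4 H.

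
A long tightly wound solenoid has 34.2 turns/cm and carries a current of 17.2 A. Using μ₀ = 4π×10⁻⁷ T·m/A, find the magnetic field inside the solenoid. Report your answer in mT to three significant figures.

Inside a long solenoid, B = μ₀nI.
B = (4π×10⁻⁷)(3.420×10^3 m⁻¹)(17.2 A) = 7.392×10^-2 T.

B ≈ 73.9 mT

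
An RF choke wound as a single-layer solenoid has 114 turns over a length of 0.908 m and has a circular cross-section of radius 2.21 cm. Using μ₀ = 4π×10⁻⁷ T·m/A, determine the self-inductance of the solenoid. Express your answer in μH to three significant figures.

A = πr² = π(2.210×10^-2 m)² = 1.534×10^-3 m².
For a long solenoid, L = μ₀N²A/ℓ.
L = (4π×10⁻⁷)(114)²(1.534×10^-3)/(0.908 m) = 2.760×10^-5 H.

L ≈ 27.6 μH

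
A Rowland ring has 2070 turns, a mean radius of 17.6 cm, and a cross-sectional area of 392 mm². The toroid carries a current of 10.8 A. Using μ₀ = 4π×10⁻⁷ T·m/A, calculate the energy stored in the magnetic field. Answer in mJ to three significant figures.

L = μ₀N²A/(2πR) = (4π×10⁻⁷)(2070)²(3.920×10^-4)/(2π×0.176) = 1.909×10^-3 H.
U = ½LI² = ½(1.909×10^-3)(10.8)² = 0.1113 J.

U ≈ 111 mJ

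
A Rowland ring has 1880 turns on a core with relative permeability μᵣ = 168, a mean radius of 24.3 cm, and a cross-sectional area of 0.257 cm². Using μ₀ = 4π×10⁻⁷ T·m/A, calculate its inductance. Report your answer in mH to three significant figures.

L ≈ 12.6 mH

For a thin toroid, L = μ₀μᵣN²A/(2πR).
L = (4π×10⁻⁷)(168)(1880)²(2.570×10^-5) / (2π×0.243 m) = 1.256×10^-2 H.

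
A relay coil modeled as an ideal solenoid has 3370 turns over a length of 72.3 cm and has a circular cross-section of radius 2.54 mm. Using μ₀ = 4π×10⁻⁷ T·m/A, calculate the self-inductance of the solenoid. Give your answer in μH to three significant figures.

L ≈ 400 μH

A = πr² = π(2.540×10^-3 m)² = 2.027×10^-5 m².
For a long solenoid, L = μ₀N²A/ℓ.
L = (4π×10⁻⁷)(3370)²(2.027×10^-5)/(0.723 m) = 4.001×10^-4 H.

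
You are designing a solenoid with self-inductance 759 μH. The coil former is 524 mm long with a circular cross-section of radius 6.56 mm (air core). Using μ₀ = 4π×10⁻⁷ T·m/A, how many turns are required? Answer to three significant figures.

A = πr² = π(6.560×10^-3 m)² = 1.352×10^-4 m².
From L = μ₀N²A/ℓ, N = √(Lℓ / (μ₀A)).
N = √[(7.590×10^-4)(0.524) / ((4π×10⁻⁷)×1.352×10^-4)] = √(2.341×10^6) ≈ 1530.0.

N ≈ 1530 turns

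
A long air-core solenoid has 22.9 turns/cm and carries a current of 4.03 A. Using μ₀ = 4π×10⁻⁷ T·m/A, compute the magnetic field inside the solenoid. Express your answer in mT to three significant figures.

Inside a long solenoid, B = μ₀nI.
B = (4π×10⁻⁷)(2.290×10^3 m⁻¹)(4.03 A) = 1.160×10^-2 T.

B ≈ 11.6 mT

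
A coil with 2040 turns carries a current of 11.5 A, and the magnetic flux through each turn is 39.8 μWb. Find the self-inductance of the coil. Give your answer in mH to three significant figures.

L ≈ 7.06 mH

Self-inductance is defined by L = NΦ_B/I (flux linkage over current).
L = (2040)(3.980×10^-5 Wb)/(11.5 A) = 7.060×10^-3 H.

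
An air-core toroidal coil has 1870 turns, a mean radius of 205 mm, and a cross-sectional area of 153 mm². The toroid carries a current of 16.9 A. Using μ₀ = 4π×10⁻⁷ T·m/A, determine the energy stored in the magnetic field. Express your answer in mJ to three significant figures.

U ≈ 74.5 mJ

L = μ₀N²A/(2πR) = (4π×10⁻⁷)(1870)²(1.530×10^-4)/(2π×0.205) = 5.220×10^-4 H.
U = ½LI² = ½(5.220×10^-4)(16.9)² = 7.454×10^-2 J.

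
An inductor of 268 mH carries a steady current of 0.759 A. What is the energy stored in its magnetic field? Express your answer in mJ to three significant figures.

U ≈ 77.2 mJ

Stored magnetic energy: U = ½LI².
U = ½(0.268 H)(0.759 A)² = 7.719×10^-2 J.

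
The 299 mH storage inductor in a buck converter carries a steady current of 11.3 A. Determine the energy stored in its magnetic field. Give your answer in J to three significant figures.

Stored magnetic energy: U = ½LI².
U = ½(0.299 H)(11.3 A)² = 19.09 J.

U ≈ 19.1 J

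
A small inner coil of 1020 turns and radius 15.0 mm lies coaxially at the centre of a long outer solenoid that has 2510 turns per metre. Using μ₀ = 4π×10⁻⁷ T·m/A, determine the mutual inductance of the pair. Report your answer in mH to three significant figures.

The outer solenoid produces a uniform field B₁ = μ₀n₁I₁ across the inner coil,
so the flux linkage is N₂Φ = N₂B₁A₂ = μ₀n₁N₂A₂·I₁, giving M = μ₀n₁N₂A₂.
A₂ = πr² = π(1.500×10^-2 m)² = 7.069×10^-4 m².
M = (4π×10⁻⁷)(2510)(1020)(7.069×10^-4) = 2.274×10^-3 H.

M ≈ 2.27 mH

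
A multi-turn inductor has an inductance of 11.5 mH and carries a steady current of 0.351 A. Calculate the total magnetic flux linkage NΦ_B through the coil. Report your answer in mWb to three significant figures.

NΦ_B ≈ 4.04 mWb

From L = NΦ_B/I, the flux linkage is NΦ_B = LI.
NΦ_B = (1.150×10^-2 H)(0.351 A) = 4.036×10^-3 Wb.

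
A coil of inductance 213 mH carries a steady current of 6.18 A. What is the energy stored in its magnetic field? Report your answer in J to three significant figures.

Stored magnetic energy: U = ½LI².
U = ½(0.213 H)(6.18 A)² = 4.067 J.

U ≈ 4.07 J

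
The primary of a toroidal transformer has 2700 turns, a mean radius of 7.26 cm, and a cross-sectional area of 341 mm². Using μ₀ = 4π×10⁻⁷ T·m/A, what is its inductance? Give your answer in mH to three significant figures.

L ≈ 6.85 mH

For a thin toroid, L = μ₀N²A/(2πR).
L = (4π×10⁻⁷)(2700)²(3.410×10^-4) / (2π×7.260×10^-2 m) = 6.848×10^-3 H.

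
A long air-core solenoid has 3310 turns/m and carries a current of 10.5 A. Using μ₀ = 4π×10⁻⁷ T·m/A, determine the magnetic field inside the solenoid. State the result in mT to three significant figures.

B ≈ 43.7 mT

Inside a long solenoid, B = μ₀nI.
B = (4π×10⁻⁷)(3.310×10^3 m⁻¹)(10.5 A) = 4.367×10^-2 T.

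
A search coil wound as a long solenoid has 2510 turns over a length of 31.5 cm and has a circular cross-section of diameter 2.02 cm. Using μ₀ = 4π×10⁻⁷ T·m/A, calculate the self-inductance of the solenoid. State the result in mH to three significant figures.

A = π(d/2)² = π(1.010×10^-2 m)² = 3.2047×10^-4 m².
For a long solenoid, L = μ₀N²A/ℓ.
L = (4π×10⁻⁷)(2510)²(3.2047×10^-4)/(0.315 m) = 8.0545×10^-3 H.

L ≈ 8.05 mH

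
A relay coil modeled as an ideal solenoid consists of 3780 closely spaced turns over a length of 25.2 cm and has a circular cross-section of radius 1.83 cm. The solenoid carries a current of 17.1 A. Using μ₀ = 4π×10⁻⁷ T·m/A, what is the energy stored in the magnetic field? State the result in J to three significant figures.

U ≈ 11.0 J

A = πr² = π(1.830×10^-2 m)² = 1.052×10^-3 m².
L = μ₀N²A/ℓ = (4π×10⁻⁷)(3780)²(1.052×10^-3)/(0.252) = 7.496×10^-2 H.
U = ½LI² = ½(7.496×10^-2)(17.1)² = 10.96 J.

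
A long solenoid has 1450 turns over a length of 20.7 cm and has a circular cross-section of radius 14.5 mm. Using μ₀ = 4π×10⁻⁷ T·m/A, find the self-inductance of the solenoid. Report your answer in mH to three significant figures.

L ≈ 8.43 mH

A = πr² = π(1.450×10^-2 m)² = 6.605×10^-4 m².
For a long solenoid, L = μ₀N²A/ℓ.
L = (4π×10⁻⁷)(1450)²(6.605×10^-4)/(0.207 m) = 8.431×10^-3 H.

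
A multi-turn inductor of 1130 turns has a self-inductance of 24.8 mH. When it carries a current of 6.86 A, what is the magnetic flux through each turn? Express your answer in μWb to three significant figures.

From L = NΦ_B/I, the flux per turn is Φ_B = LI/N.
Φ_B = (2.480×10^-2 H)(6.86 A)/1130 = 1.506×10^-4 Wb.

Φ_B ≈ 151 μWb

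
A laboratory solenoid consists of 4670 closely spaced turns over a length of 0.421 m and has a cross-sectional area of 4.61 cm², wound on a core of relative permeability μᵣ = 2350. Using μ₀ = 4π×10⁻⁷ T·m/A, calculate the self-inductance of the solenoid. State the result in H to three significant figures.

L ≈ 70.5 H

A = 4.61 cm² = 4.610×10^-4 m².
For a long solenoid, L = μ₀μᵣN²A/ℓ.
L = (4π×10⁻⁷)(2350)(4670)²(4.610×10^-4)/(0.421 m) = 70.52 H.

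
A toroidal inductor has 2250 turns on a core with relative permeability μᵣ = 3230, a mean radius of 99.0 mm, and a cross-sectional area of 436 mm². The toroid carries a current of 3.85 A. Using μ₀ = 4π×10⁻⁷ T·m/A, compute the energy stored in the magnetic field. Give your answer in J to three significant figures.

U ≈ 107 J

L = μ₀μᵣN²A/(2πR) = (4π×10⁻⁷)(3230)(2250)²(4.360×10^-4)/(2π×9.900×10^-2) = 14.4 H.
U = ½LI² = ½(14.4)(3.85)² = 106.7 J.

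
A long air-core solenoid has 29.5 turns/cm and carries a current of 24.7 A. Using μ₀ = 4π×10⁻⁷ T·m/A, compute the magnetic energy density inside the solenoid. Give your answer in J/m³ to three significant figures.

u ≈ 3340 J/m³

B = μ₀nI = (4π×10⁻⁷)(2.950×10^3)(24.7) = 9.156×10^-2 T.
u = B²/(2μ₀) = (9.156×10^-2)²/(2×4π×10⁻⁷) = 3.336×10^3 J/m³.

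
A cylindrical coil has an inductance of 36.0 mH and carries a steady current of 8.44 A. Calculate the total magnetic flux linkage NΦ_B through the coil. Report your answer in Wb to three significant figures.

From L = NΦ_B/I, the flux linkage is NΦ_B = LI.
NΦ_B = (3.600×10^-2 H)(8.44 A) = 0.3038 Wb.

NΦ_B ≈ 0.304 Wb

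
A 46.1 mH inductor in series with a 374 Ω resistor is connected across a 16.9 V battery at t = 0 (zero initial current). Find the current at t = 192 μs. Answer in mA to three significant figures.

I ≈ 35.7 mA

τ = L/R = 4.610×10^-2/374 = 1.233×10^-4 s; final current I_∞ = ε/R = 16.9/374 = 4.519×10^-2 A.
I(t) = I_∞(1 − e^(−t/τ)) with t/τ = 1.558.
I = (4.519×10^-2)(1 − e^(−1.558)) = 3.567×10^-2 A.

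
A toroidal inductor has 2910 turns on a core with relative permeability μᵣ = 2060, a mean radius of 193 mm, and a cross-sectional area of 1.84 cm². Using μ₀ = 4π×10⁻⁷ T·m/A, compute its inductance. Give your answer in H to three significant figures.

L ≈ 3.33 H

For a thin toroid, L = μ₀μᵣN²A/(2πR).
L = (4π×10⁻⁷)(2060)(2910)²(1.840×10^-4) / (2π×0.193 m) = 3.326 H.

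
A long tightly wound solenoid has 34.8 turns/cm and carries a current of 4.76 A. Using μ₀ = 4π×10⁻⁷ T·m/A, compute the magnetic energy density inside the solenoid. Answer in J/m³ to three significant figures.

u ≈ 172 J/m³

B = μ₀nI = (4π×10⁻⁷)(3.480×10^3)(4.76) = 2.082×10^-2 T.
u = B²/(2μ₀) = (2.082×10^-2)²/(2×4π×10⁻⁷) = 172.4 J/m³.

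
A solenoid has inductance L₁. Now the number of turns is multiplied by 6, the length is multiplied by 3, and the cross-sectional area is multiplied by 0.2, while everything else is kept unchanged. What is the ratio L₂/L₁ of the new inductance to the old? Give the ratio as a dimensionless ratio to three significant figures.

For a solenoid, L ∝ μᵣN²A/ℓ.
L₂/L₁ = (6)^2 × (3)^-1 × (0.2) = 2.40.

L₂/L₁ = 2.40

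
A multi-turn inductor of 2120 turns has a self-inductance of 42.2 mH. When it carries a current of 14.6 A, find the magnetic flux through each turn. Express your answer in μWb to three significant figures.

Φ_B ≈ 291 μWb

From L = NΦ_B/I, the flux per turn is Φ_B = LI/N.
Φ_B = (4.220×10^-2 H)(14.6 A)/2120 = 2.906×10^-4 Wb.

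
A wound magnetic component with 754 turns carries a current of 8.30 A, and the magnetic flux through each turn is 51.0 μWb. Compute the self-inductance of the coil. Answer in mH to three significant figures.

Self-inductance is defined by L = NΦ_B/I (flux linkage over current).
L = (754)(5.100×10^-5 Wb)/(8.30 A) = 4.633×10^-3 H.

L ≈ 4.63 mH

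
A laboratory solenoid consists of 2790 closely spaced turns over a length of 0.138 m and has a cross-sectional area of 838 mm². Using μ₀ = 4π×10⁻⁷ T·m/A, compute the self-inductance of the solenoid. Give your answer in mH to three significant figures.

A = 838 mm² = 8.380×10^-4 m².
For a long solenoid, L = μ₀N²A/ℓ.
L = (4π×10⁻⁷)(2790)²(8.380×10^-4)/(0.138 m) = 5.940×10^-2 H.

L ≈ 59.4 mH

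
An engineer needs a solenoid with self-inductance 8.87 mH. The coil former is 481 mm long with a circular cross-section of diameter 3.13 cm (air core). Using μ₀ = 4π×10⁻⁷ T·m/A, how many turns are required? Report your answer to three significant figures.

N ≈ 2100 turns

A = π(d/2)² = π(1.565×10^-2 m)² = 7.694×10^-4 m².
From L = μ₀N²A/ℓ, N = √(Lℓ / (μ₀A)).
N = √[(8.870×10^-3)(0.481) / ((4π×10⁻⁷)×7.694×10^-4)] = √(4.412×10^6) ≈ 2100.6.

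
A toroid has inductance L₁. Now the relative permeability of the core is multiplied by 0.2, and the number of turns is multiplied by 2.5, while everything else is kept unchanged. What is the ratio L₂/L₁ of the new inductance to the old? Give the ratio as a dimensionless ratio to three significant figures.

For a toroid, L ∝ μᵣN²A/R.
L₂/L₁ = (0.2) × (2.5)^2 = 1.25.

L₂/L₁ = 1.25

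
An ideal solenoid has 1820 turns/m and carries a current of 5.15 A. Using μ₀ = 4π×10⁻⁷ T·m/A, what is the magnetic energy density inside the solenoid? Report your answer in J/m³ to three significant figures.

B = μ₀nI = (4π×10⁻⁷)(1.820×10^3)(5.15) = 1.178×10^-2 T.
u = B²/(2μ₀) = (1.178×10^-2)²/(2×4π×10⁻⁷) = 55.2 J/m³.

u ≈ 55.2 J/m³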